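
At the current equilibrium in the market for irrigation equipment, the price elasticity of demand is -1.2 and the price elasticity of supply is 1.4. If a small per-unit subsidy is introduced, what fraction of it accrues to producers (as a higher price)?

For a small subsidy around the equilibrium, the benefit split depends on the relative slopes, which at a point are proportional to the elasticities.
Buyer share = εs/(εs + |εd|) = 1.4/(1.4 + 1.2) = 7/13; seller share = |εd|/(εs + |εd|) = 6/13.
So producers capture 6/13 of the subsidy.

Producer share = 6/13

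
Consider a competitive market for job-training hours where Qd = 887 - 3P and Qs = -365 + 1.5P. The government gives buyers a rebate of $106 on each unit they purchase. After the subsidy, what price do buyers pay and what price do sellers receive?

Pre-subsidy: 887 - 3P = -365 + 1.5P gives P* = 2504/9, Q* = 157/3.
With the rebate, buyers effectively pay Pb = Ps − 106, where Ps is the price sellers receive.
Demand in terms of Ps becomes Qd = 887 − 3(Ps − 106) = 1205 - 3Ps. Setting this equal to supply: 1205 - 3Ps = -365 + 1.5Ps, so Ps = 3140/9.
Buyers pay Pb = 3140/9 − 106 = 2186/9; Q' = -365 + 1.5·(3140/9) = 475/3.

Buyers pay 2186/9; sellers receive 3140/9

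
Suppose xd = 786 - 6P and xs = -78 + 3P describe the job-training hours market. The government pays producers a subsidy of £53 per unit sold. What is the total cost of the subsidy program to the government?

Government cost = £16748

Pre-subsidy: 786 - 6P = -78 + 3P gives P* = 96, x* = 210.
With the subsidy, sellers receive Ps = Pb + 53 for each unit, where Pb is the price buyers pay.
Supply in terms of Pb becomes xs = -78 + 3(Pb + 53) = 81 + 3Pb. Setting this equal to demand: 786 - 6Pb = 81 + 3Pb, so Pb = 235/3.
Sellers receive Ps = 235/3 + 53 = 394/3; x' = 786 − 6·(235/3) = 316.
Government outlay = subsidy × quantity = 53 × 316 = 16748.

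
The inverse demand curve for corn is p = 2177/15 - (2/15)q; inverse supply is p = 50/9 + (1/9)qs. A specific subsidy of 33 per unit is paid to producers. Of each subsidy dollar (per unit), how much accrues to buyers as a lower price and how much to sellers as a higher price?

Pre-subsidy: 2177/15 - (2/15)q = 50/9 + (1/9)q gives q* = 571 and p* = 69.
With the subsidy, sellers receive ps = pb + 33 for each unit, where pb is the price buyers pay.
On the curves, pb = 2177/15 - (2/15)q and ps = 50/9 + (1/9)q; the wedge ps − pb = 33 gives 50/9 + (1/9)q − (2177/15 - (2/15)q) = 33, so q' = 706.
Then pb = 2177/15 − (2/15)·706 = 51 and ps = 50/9 + (1/9)·706 = 84.
Buyers' price falls by p* − pb = 69 − 51 = 18; sellers' price rises by ps − p* = 84 − 69 = 15.

Buyers gain 18 per unit; sellers gain 15 per unit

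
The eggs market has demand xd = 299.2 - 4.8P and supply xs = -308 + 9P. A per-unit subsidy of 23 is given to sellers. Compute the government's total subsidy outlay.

Pre-subsidy: 299.2 - 4.8P = -308 + 9P gives P* = 44, x* = 88.
With the subsidy, sellers receive Ps = Pb + 23 for each unit, where Pb is the price buyers pay.
Supply in terms of Pb becomes xs = -308 + 9(Pb + 23) = -101 + 9Pb. Setting this equal to demand: 299.2 - 4.8Pb = -101 + 9Pb, so Pb = 29.
Sellers receive Ps = 29 + 23 = 52; x' = 299.2 − 4.8·29 = 160.
Government outlay = subsidy × quantity = 23 × 160 = 3680.

Government cost = 3680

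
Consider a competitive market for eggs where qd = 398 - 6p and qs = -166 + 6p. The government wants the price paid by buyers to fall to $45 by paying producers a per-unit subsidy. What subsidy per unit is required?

Required subsidy s = $4 per unit

At a buyer price of 45, quantity demanded is 398 − 6·45 = 128.
Sellers supply 128 only when they receive ps with -166 + 6·ps = 128, i.e. ps = 49.
s = ps − pb = 49 − 45 = 4.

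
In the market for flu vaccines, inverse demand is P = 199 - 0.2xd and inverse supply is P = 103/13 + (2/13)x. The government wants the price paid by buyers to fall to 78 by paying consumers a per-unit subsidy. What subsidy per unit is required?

At a buyer price of 78, quantity demanded is 995 − 5·78 = 605.
Sellers supply 605 only when they receive Ps = 103/13 + (2/13)·605 = 101.
s = Ps − Pb = 101 − 78 = 23.

Required subsidy s = 23 per unit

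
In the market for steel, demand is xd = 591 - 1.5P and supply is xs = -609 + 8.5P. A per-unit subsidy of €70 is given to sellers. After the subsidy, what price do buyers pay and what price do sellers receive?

Pre-subsidy: 591 - 1.5P = -609 + 8.5P gives P* = 120, x* = 411.
With the subsidy, sellers receive Ps = Pb + 70 for each unit, where Pb is the price buyers pay.
Supply in terms of Pb becomes xs = -609 + 8.5(Pb + 70) = -14 + 8.5Pb. Setting this equal to demand: 591 - 1.5Pb = -14 + 8.5Pb, so Pb = 60.5.
Sellers receive Ps = 60.5 + 70 = 130.5; x' = 591 − 1.5·60.5 = 500.25.

Buyers pay €60.5; sellers receive €130.5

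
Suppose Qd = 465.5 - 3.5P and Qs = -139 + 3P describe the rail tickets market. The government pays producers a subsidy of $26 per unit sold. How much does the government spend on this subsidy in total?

Government cost = $4732

Pre-subsidy: 465.5 - 3.5P = -139 + 3P gives P* = 93, Q* = 140.
With the subsidy, sellers receive Ps = Pb + 26 for each unit, where Pb is the price buyers pay.
Supply in terms of Pb becomes Qs = -139 + 3(Pb + 26) = -61 + 3Pb. Setting this equal to demand: 465.5 - 3.5Pb = -61 + 3Pb, so Pb = 81.
Sellers receive Ps = 81 + 26 = 107; Q' = 465.5 − 3.5·81 = 182.
Government outlay = subsidy × quantity = 26 × 182 = 4732.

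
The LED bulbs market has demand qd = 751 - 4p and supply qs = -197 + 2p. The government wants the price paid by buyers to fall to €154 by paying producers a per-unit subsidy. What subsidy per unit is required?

Required subsidy s = €12 per unit

At a buyer price of 154, quantity demanded is 751 − 4·154 = 135.
Sellers supply 135 only when they receive ps with -197 + 2·ps = 135, i.e. ps = 166.
s = ps − pb = 166 − 154 = 12.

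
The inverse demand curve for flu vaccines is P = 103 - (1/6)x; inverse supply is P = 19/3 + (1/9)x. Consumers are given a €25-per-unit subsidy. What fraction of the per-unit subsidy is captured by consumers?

Consumer share = 0.6

Pre-subsidy: 103 - (1/6)x = 19/3 + (1/9)x gives x* = 348 and P* = 45.
With the rebate, buyers effectively pay Pb = Ps − 25, where Ps is the price sellers receive.
On the curves, Pb = 103 - (1/6)x and Ps = 19/3 + (1/9)x; the wedge Ps − Pb = 25 gives 19/3 + (1/9)x − (103 - (1/6)x) = 25, so x' = 438.
Then Pb = 103 − (1/6)·438 = 30 and Ps = 19/3 + (1/9)·438 = 55.
Buyers' price falls by P* − Pb = 45 − 30 = 15; sellers' price rises by Ps − P* = 55 − 45 = 10.
So consumers capture 15/25 = 0.6 of each unit of subsidy.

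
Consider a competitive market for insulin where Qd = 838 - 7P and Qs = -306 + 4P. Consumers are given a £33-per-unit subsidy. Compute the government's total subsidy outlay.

Government cost = £6402

Pre-subsidy: 838 - 7P = -306 + 4P gives P* = 104, Q* = 110.
With the rebate, buyers effectively pay Pb = Ps − 33, where Ps is the price sellers receive.
Demand in terms of Ps becomes Qd = 838 − 7(Ps − 33) = 1069 - 7Ps. Setting this equal to supply: 1069 - 7Ps = -306 + 4Ps, so Ps = 125.
Buyers pay Pb = 125 − 33 = 92; Q' = -306 + 4·125 = 194.
Government outlay = subsidy × quantity = 33 × 194 = 6402.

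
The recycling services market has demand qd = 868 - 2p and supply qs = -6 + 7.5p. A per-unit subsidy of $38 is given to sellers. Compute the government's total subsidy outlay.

Government cost = $28272

Pre-subsidy: 868 - 2p = -6 + 7.5p gives p* = 92, q* = 684.
With the subsidy, sellers receive ps = pb + 38 for each unit, where pb is the price buyers pay.
Supply in terms of pb becomes qs = -6 + 7.5(pb + 38) = 279 + 7.5pb. Setting this equal to demand: 868 - 2pb = 279 + 7.5pb, so pb = 62.
Sellers receive ps = 62 + 38 = 100; q' = 868 − 2·62 = 744.
Government outlay = subsidy × quantity = 38 × 744 = 28272.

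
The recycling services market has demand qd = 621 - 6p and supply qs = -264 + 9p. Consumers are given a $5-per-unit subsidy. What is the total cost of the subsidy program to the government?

Pre-subsidy: 621 - 6p = -264 + 9p gives p* = 59, q* = 267.
With the rebate, buyers effectively pay pb = ps − 5, where ps is the price sellers receive.
Demand in terms of ps becomes qd = 621 − 6(ps − 5) = 651 - 6ps. Setting this equal to supply: 651 - 6ps = -264 + 9ps, so ps = 61.
Buyers pay pb = 61 − 5 = 56; q' = -264 + 9·61 = 285.
Government outlay = subsidy × quantity = 5 × 285 = 1425.

Government cost = $1425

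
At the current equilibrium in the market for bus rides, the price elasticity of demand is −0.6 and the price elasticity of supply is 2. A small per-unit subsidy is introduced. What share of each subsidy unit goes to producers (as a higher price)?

For a small subsidy around the equilibrium, the benefit split depends on the relative slopes, which at a point are proportional to the elasticities.
Buyer share = εs/(εs + |εd|) = 2/(2 + 0.6) = 10/13; seller share = |εd|/(εs + |εd|) = 3/13.
So producers capture 3/13 of the subsidy.

Producer share = 3/13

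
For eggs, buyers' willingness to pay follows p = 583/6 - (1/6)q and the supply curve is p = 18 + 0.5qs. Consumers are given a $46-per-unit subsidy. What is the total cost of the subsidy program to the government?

Pre-subsidy: 583/6 - (1/6)q = 18 + 0.5q gives q* = 118.75 and p* = 77.375.
With the rebate, buyers effectively pay pb = ps − 46, where ps is the price sellers receive.
On the curves, pb = 583/6 - (1/6)q and ps = 18 + 0.5q; the wedge ps − pb = 46 gives 18 + 0.5q − (583/6 - (1/6)q) = 46, so q' = 187.75.
Then pb = 583/6 − (1/6)·187.75 = 65.875 and ps = 18 + 0.5·187.75 = 111.875.
Government outlay = subsidy × quantity = 46 × 187.75 = 8636.5.

Government cost = $8636.5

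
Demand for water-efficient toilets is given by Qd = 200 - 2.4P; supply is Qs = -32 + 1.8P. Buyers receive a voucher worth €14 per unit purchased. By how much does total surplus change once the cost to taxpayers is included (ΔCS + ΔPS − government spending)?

Net change in total surplus = -€100.8

Pre-subsidy: 200 - 2.4P = -32 + 1.8P gives P* = 1160/21, Q* = 472/7.
With the rebate, buyers effectively pay Pb = Ps − 14, where Ps is the price sellers receive.
Demand in terms of Ps becomes Qd = 200 − 2.4(Ps − 14) = 233.6 - 2.4Ps. Setting this equal to supply: 233.6 - 2.4Ps = -32 + 1.8Ps, so Ps = 1328/21.
Buyers pay Pb = 1328/21 − 14 = 1034/21; Q' = -32 + 1.8·(1328/21) = 2864/35.
ΔCS = ½(472/7 + 2864/35)(1160/21 − 1034/21) = 15672/35; ΔPS = ½(472/7 + 2864/35)(1328/21 − 1160/21) = 20896/35.
Government spending = 14 × 2864/35 = 1145.6.
Net change = 15672/35 + 20896/35 − 1145.6 = -100.8. The loss equals the DWL triangle ½·14·14.4.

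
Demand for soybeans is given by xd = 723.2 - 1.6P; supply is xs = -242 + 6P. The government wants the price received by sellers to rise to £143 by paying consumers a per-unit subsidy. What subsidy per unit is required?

Required subsidy s = £76 per unit

At a seller price of 143, quantity supplied is -242 + 6·143 = 616.
Buyers absorb 616 only when they pay Pb with 723.2 − 1.6·Pb = 616, i.e. Pb = 67.
s = Ps − Pb = 143 − 67 = 76.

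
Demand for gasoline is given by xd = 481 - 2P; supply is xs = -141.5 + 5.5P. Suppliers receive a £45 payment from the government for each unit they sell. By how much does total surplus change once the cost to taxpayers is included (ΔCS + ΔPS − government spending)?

Pre-subsidy: 481 - 2P = -141.5 + 5.5P gives P* = 83, x* = 315.
With the subsidy, sellers receive Ps = Pb + 45 for each unit, where Pb is the price buyers pay.
Supply in terms of Pb becomes xs = -141.5 + 5.5(Pb + 45) = 106 + 5.5Pb. Setting this equal to demand: 481 - 2Pb = 106 + 5.5Pb, so Pb = 50.
Sellers receive Ps = 50 + 45 = 95; x' = 481 − 2·50 = 381.
ΔCS = ½(315 + 381)(83 − 50) = 11484; ΔPS = ½(315 + 381)(95 − 83) = 4176.
Government spending = 45 × 381 = 17145.
Net change = 11484 + 4176 − 17145 = -1485. The loss equals the DWL triangle ½·45·66.

Net change in total surplus = -£1485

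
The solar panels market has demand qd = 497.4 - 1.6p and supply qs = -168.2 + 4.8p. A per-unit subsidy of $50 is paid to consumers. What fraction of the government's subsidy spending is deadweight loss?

Pre-subsidy: 497.4 - 1.6p = -168.2 + 4.8p gives p* = 104, q* = 331.
With the rebate, buyers effectively pay pb = ps − 50, where ps is the price sellers receive.
Demand in terms of ps becomes qd = 497.4 − 1.6(ps − 50) = 577.4 - 1.6ps. Setting this equal to supply: 577.4 - 1.6ps = -168.2 + 4.8ps, so ps = 116.5.
Buyers pay pb = 116.5 − 50 = 66.5; q' = -168.2 + 4.8·116.5 = 391.
ΔCS = ½(331 + 391)(104 − 66.5) = 13537.5; ΔPS = ½(331 + 391)(116.5 − 104) = 4512.5.
Government spending = 50 × 391 = 19550.
DWL = ½ × 50 × (391 − 331) = 1500; fraction = 1500 / 19550 = 30/391.

DWL / government spending = 30/391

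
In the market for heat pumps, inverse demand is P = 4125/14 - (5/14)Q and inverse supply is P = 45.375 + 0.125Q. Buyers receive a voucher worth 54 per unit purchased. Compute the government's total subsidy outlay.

Government cost = 33966

Pre-subsidy: 4125/14 - (5/14)Q = 45.375 + 0.125Q gives Q* = 517 and P* = 110.
With the rebate, buyers effectively pay Pb = Ps − 54, where Ps is the price sellers receive.
On the curves, Pb = 4125/14 - (5/14)Q and Ps = 45.375 + 0.125Q; the wedge Ps − Pb = 54 gives 45.375 + 0.125Q − (4125/14 - (5/14)Q) = 54, so Q' = 629.
Then Pb = 4125/14 − (5/14)·629 = 70 and Ps = 45.375 + 0.125·629 = 124.
Government outlay = subsidy × quantity = 54 × 629 = 33966.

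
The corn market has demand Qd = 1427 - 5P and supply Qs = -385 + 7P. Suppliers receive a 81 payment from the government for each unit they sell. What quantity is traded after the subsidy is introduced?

Q' = 908.25

Pre-subsidy: 1427 - 5P = -385 + 7P gives P* = 151, Q* = 672.
With the subsidy, sellers receive Ps = Pb + 81 for each unit, where Pb is the price buyers pay.
Supply in terms of Pb becomes Qs = -385 + 7(Pb + 81) = 182 + 7Pb. Setting this equal to demand: 1427 - 5Pb = 182 + 7Pb, so Pb = 103.75.
Sellers receive Ps = 103.75 + 81 = 184.75; Q' = 1427 − 5·103.75 = 908.25.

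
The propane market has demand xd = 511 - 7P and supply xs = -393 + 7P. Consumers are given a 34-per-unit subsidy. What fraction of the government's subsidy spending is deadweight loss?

DWL / government spending = 119/356

Pre-subsidy: 511 - 7P = -393 + 7P gives P* = 452/7, x* = 59.
With the rebate, buyers effectively pay Pb = Ps − 34, where Ps is the price sellers receive.
Demand in terms of Ps becomes xd = 511 − 7(Ps − 34) = 749 - 7Ps. Setting this equal to supply: 749 - 7Ps = -393 + 7Ps, so Ps = 571/7.
Buyers pay Pb = 571/7 − 34 = 333/7; x' = -393 + 7·(571/7) = 178.
ΔCS = ½(59 + 178)(452/7 − 333/7) = 2014.5; ΔPS = ½(59 + 178)(571/7 − 452/7) = 2014.5.
Government spending = 34 × 178 = 6052.
DWL = ½ × 34 × (178 − 59) = 2023; fraction = 2023 / 6052 = 119/356.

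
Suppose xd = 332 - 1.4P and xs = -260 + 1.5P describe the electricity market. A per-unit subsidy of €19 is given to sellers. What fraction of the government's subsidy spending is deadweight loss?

Pre-subsidy: 332 - 1.4P = -260 + 1.5P gives P* = 5920/29, x* = 1340/29.
With the subsidy, sellers receive Ps = Pb + 19 for each unit, where Pb is the price buyers pay.
Supply in terms of Pb becomes xs = -260 + 1.5(Pb + 19) = -231.5 + 1.5Pb. Setting this equal to demand: 332 - 1.4Pb = -231.5 + 1.5Pb, so Pb = 5635/29.
Sellers receive Ps = 5635/29 + 19 = 6186/29; x' = 332 − 1.4·(5635/29) = 1739/29.
ΔCS = ½(1340/29 + 1739/29)(5920/29 − 5635/29) = 877515/1682; ΔPS = ½(1340/29 + 1739/29)(6186/29 − 5920/29) = 409507/841.
Government spending = 19 × 1739/29 = 33041/29.
DWL = ½ × 19 × (1739/29 − 1340/29) = 7581/58; fraction = (7581/58) / (33041/29) = 399/3478.

DWL / government spending = 399/3478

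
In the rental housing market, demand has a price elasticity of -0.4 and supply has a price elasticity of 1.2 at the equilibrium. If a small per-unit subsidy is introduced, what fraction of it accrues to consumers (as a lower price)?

For a small subsidy around the equilibrium, the benefit split depends on the relative slopes, which at a point are proportional to the elasticities.
Buyer share = εs/(εs + |εd|) = 1.2/(1.2 + 0.4) = 0.75; seller share = |εd|/(εs + |εd|) = 0.25.

Consumer share = 0.75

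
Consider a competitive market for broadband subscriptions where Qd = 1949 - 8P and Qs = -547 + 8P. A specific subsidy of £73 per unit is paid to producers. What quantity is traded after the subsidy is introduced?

Q' = 993

Pre-subsidy: 1949 - 8P = -547 + 8P gives P* = 156, Q* = 701.
With the subsidy, sellers receive Ps = Pb + 73 for each unit, where Pb is the price buyers pay.
Supply in terms of Pb becomes Qs = -547 + 8(Pb + 73) = 37 + 8Pb. Setting this equal to demand: 1949 - 8Pb = 37 + 8Pb, so Pb = 119.5.
Sellers receive Ps = 119.5 + 73 = 192.5; Q' = 1949 − 8·119.5 = 993.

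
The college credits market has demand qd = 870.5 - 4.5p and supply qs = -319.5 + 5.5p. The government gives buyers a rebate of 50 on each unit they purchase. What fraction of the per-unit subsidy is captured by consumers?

Consumer share = 0.55

Pre-subsidy: 870.5 - 4.5p = -319.5 + 5.5p gives p* = 119, q* = 335.
With the rebate, buyers effectively pay pb = ps − 50, where ps is the price sellers receive.
Demand in terms of ps becomes qd = 870.5 − 4.5(ps − 50) = 1095.5 - 4.5ps. Setting this equal to supply: 1095.5 - 4.5ps = -319.5 + 5.5ps, so ps = 141.5.
Buyers pay pb = 141.5 − 50 = 91.5; q' = -319.5 + 5.5·141.5 = 458.75.
Buyers' price falls by p* − pb = 119 − 91.5 = 27.5; sellers' price rises by ps − p* = 141.5 − 119 = 22.5.
So consumers capture 27.5/50 = 0.55 of each unit of subsidy.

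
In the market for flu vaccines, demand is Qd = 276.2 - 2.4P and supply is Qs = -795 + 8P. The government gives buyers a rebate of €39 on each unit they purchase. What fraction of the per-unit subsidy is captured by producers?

Producer share = 3/13

Pre-subsidy: 276.2 - 2.4P = -795 + 8P gives P* = 103, Q* = 29.
With the rebate, buyers effectively pay Pb = Ps − 39, where Ps is the price sellers receive.
Demand in terms of Ps becomes Qd = 276.2 − 2.4(Ps − 39) = 369.8 - 2.4Ps. Setting this equal to supply: 369.8 - 2.4Ps = -795 + 8Ps, so Ps = 112.
Buyers pay Pb = 112 − 39 = 73; Q' = -795 + 8·112 = 101.
Buyers' price falls by P* − Pb = 103 − 73 = 30; sellers' price rises by Ps − P* = 112 − 103 = 9.
So producers capture 9/39 = 3/13 of each unit of subsidy.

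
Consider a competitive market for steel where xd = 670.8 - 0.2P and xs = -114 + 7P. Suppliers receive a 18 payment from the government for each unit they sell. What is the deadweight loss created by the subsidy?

Pre-subsidy: 670.8 - 0.2P = -114 + 7P gives P* = 109, x* = 649.
With the subsidy, sellers receive Ps = Pb + 18 for each unit, where Pb is the price buyers pay.
Supply in terms of Pb becomes xs = -114 + 7(Pb + 18) = 12 + 7Pb. Setting this equal to demand: 670.8 - 0.2Pb = 12 + 7Pb, so Pb = 91.5.
Sellers receive Ps = 91.5 + 18 = 109.5; x' = 670.8 − 0.2·91.5 = 652.5.
The subsidy expands output by 652.5 − 649 = 3.5 past the efficient level; on those units the gap between marginal cost and willingness to pay runs from 0 up to 18.
DWL = ½ × 18 × 3.5 = 31.5.

Deadweight loss = 31.5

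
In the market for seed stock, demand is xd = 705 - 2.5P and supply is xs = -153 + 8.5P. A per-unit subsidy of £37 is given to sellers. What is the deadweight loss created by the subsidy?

Deadweight loss = 116365/88

Pre-subsidy: 705 - 2.5P = -153 + 8.5P gives P* = 78, x* = 510.
With the subsidy, sellers receive Ps = Pb + 37 for each unit, where Pb is the price buyers pay.
Supply in terms of Pb becomes xs = -153 + 8.5(Pb + 37) = 161.5 + 8.5Pb. Setting this equal to demand: 705 - 2.5Pb = 161.5 + 8.5Pb, so Pb = 1087/22.
Sellers receive Ps = 1087/22 + 37 = 1901/22; x' = 705 − 2.5·(1087/22) = 25585/44.
The subsidy expands output by 25585/44 − 510 = 3145/44 past the efficient level; on those units the gap between marginal cost and willingness to pay runs from 0 up to 37.
DWL = ½ × 37 × 3145/44 = 116365/88.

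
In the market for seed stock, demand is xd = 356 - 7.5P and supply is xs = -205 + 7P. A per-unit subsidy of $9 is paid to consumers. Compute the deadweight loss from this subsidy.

Pre-subsidy: 356 - 7.5P = -205 + 7P gives P* = 1122/29, x* = 1909/29.
With the rebate, buyers effectively pay Pb = Ps − 9, where Ps is the price sellers receive.
Demand in terms of Ps becomes xd = 356 − 7.5(Ps − 9) = 423.5 - 7.5Ps. Setting this equal to supply: 423.5 - 7.5Ps = -205 + 7Ps, so Ps = 1257/29.
Buyers pay Pb = 1257/29 − 9 = 996/29; x' = -205 + 7·(1257/29) = 2854/29.
The subsidy expands output by 2854/29 − 1909/29 = 945/29 past the efficient level; on those units the gap between marginal cost and willingness to pay runs from 0 up to 9.
DWL = ½ × 9 × 945/29 = 8505/58.

Deadweight loss = 8505/58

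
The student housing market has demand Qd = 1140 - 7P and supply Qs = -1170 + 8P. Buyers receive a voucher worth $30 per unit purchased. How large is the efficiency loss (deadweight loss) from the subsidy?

Pre-subsidy: 1140 - 7P = -1170 + 8P gives P* = 154, Q* = 62.
With the rebate, buyers effectively pay Pb = Ps − 30, where Ps is the price sellers receive.
Demand in terms of Ps becomes Qd = 1140 − 7(Ps − 30) = 1350 - 7Ps. Setting this equal to supply: 1350 - 7Ps = -1170 + 8Ps, so Ps = 168.
Buyers pay Pb = 168 − 30 = 138; Q' = -1170 + 8·168 = 174.
The subsidy expands output by 174 − 62 = 112 past the efficient level; on those units the gap between marginal cost and willingness to pay runs from 0 up to 30.
DWL = ½ × 30 × 112 = 1680.

Deadweight loss = $1680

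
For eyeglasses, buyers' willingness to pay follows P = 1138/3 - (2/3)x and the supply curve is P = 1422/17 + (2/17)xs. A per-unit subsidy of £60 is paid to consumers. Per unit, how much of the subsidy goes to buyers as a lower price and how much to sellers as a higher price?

Buyers gain £51 per unit; sellers gain £9 per unit

Pre-subsidy: 1138/3 - (2/3)x = 1422/17 + (2/17)x gives x* = 377 and P* = 128.
With the rebate, buyers effectively pay Pb = Ps − 60, where Ps is the price sellers receive.
On the curves, Pb = 1138/3 - (2/3)x and Ps = 1422/17 + (2/17)x; the wedge Ps − Pb = 60 gives 1422/17 + (2/17)x − (1138/3 - (2/3)x) = 60, so x' = 453.5.
Then Pb = 1138/3 − (2/3)·453.5 = 77 and Ps = 1422/17 + (2/17)·453.5 = 137.
Buyers' price falls by P* − Pb = 128 − 77 = 51; sellers' price rises by Ps − P* = 137 − 128 = 9.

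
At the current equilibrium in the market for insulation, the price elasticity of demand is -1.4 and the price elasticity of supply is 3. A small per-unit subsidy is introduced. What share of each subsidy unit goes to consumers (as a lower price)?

Consumer share = 15/22

For a small subsidy around the equilibrium, the benefit split depends on the relative slopes, which at a point are proportional to the elasticities.
Buyer share = εs/(εs + |εd|) = 3/(3 + 1.4) = 15/22; seller share = |εd|/(εs + |εd|) = 7/22.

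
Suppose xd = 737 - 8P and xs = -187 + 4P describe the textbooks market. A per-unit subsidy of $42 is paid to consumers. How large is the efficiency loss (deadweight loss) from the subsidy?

Pre-subsidy: 737 - 8P = -187 + 4P gives P* = 77, x* = 121.
With the rebate, buyers effectively pay Pb = Ps − 42, where Ps is the price sellers receive.
Demand in terms of Ps becomes xd = 737 − 8(Ps − 42) = 1073 - 8Ps. Setting this equal to supply: 1073 - 8Ps = -187 + 4Ps, so Ps = 105.
Buyers pay Pb = 105 − 42 = 63; x' = -187 + 4·105 = 233.
The subsidy expands output by 233 − 121 = 112 past the efficient level; on those units the gap between marginal cost and willingness to pay runs from 0 up to 42.
DWL = ½ × 42 × 112 = 2352.

Deadweight loss = $2352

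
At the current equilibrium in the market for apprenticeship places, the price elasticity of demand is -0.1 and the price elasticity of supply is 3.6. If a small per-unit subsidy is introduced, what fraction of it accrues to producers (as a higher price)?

For a small subsidy around the equilibrium, the benefit split depends on the relative slopes, which at a point are proportional to the elasticities.
Buyer share = εs/(εs + |εd|) = 3.6/(3.6 + 0.1) = 36/37; seller share = |εd|/(εs + |εd|) = 1/37.
So producers capture 1/37 of the subsidy.

Producer share = 1/37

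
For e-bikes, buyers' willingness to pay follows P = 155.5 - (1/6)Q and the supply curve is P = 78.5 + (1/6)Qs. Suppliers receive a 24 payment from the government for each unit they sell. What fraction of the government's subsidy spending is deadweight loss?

Pre-subsidy: 155.5 - (1/6)Q = 78.5 + (1/6)Q gives Q* = 231 and P* = 117.
With the subsidy, sellers receive Ps = Pb + 24 for each unit, where Pb is the price buyers pay.
On the curves, Pb = 155.5 - (1/6)Q and Ps = 78.5 + (1/6)Q; the wedge Ps − Pb = 24 gives 78.5 + (1/6)Q − (155.5 - (1/6)Q) = 24, so Q' = 303.
Then Pb = 155.5 − (1/6)·303 = 105 and Ps = 78.5 + (1/6)·303 = 129.
ΔCS = ½(231 + 303)(117 − 105) = 3204; ΔPS = ½(231 + 303)(129 − 117) = 3204.
Government spending = 24 × 303 = 7272.
DWL = ½ × 24 × (303 − 231) = 864; fraction = 864 / 7272 = 12/101.

DWL / government spending = 12/101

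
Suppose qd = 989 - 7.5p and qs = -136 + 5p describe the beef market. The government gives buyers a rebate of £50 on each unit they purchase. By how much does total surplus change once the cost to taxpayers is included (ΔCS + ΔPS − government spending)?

Net change in total surplus = -£3750

Pre-subsidy: 989 - 7.5p = -136 + 5p gives p* = 90, q* = 314.
With the rebate, buyers effectively pay pb = ps − 50, where ps is the price sellers receive.
Demand in terms of ps becomes qd = 989 − 7.5(ps − 50) = 1364 - 7.5ps. Setting this equal to supply: 1364 - 7.5ps = -136 + 5ps, so ps = 120.
Buyers pay pb = 120 − 50 = 70; q' = -136 + 5·120 = 464.
ΔCS = ½(314 + 464)(90 − 70) = 7780; ΔPS = ½(314 + 464)(120 − 90) = 11670.
Government spending = 50 × 464 = 23200.
Net change = 7780 + 11670 − 23200 = -3750. The loss equals the DWL triangle ½·50·150.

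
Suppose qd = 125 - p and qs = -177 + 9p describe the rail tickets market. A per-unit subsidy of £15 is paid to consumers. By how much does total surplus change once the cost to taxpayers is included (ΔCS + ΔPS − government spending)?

Pre-subsidy: 125 - p = -177 + 9p gives p* = 30.2, q* = 94.8.
With the rebate, buyers effectively pay pb = ps − 15, where ps is the price sellers receive.
Demand in terms of ps becomes qd = 125 − 1(ps − 15) = 140 - ps. Setting this equal to supply: 140 - ps = -177 + 9ps, so ps = 31.7.
Buyers pay pb = 31.7 − 15 = 16.7; q' = -177 + 9·31.7 = 108.3.
ΔCS = ½(94.8 + 108.3)(30.2 − 16.7) = 1370.925; ΔPS = ½(94.8 + 108.3)(31.7 − 30.2) = 152.325.
Government spending = 15 × 108.3 = 1624.5.
Net change = 1370.925 + 152.325 − 1624.5 = -101.25. The loss equals the DWL triangle ½·15·13.5.

Net change in total surplus = -£101.25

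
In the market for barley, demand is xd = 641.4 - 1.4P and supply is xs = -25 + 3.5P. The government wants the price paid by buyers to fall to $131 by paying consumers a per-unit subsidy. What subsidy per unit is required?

At a buyer price of 131, quantity demanded is 641.4 − 1.4·131 = 458.
Sellers supply 458 only when they receive Ps with -25 + 3.5·Ps = 458, i.e. Ps = 138.
s = Ps − Pb = 138 − 131 = 7.

Required subsidy s = $7 per unit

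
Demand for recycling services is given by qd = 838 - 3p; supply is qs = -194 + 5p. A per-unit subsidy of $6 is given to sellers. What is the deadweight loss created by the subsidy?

Pre-subsidy: 838 - 3p = -194 + 5p gives p* = 129, q* = 451.
With the subsidy, sellers receive ps = pb + 6 for each unit, where pb is the price buyers pay.
Supply in terms of pb becomes qs = -194 + 5(pb + 6) = -164 + 5pb. Setting this equal to demand: 838 - 3pb = -164 + 5pb, so pb = 125.25.
Sellers receive ps = 125.25 + 6 = 131.25; q' = 838 − 3·125.25 = 462.25.
The subsidy expands output by 462.25 − 451 = 11.25 past the efficient level; on those units the gap between marginal cost and willingness to pay runs from 0 up to 6.
DWL = ½ × 6 × 11.25 = 33.75.

Deadweight loss = $33.75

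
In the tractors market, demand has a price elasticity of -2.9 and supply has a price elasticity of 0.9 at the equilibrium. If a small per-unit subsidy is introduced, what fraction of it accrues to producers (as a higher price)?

Producer share = 29/38

For a small subsidy around the equilibrium, the benefit split depends on the relative slopes, which at a point are proportional to the elasticities.
Buyer share = εs/(εs + |εd|) = 0.9/(0.9 + 2.9) = 9/38; seller share = |εd|/(εs + |εd|) = 29/38.
So producers capture 29/38 of the subsidy.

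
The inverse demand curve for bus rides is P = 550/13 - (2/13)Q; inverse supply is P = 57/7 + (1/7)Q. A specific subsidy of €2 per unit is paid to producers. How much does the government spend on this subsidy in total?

Government cost = 2194/9

Pre-subsidy: 550/13 - (2/13)Q = 57/7 + (1/7)Q gives Q* = 3109/27 and P* = 664/27.
With the subsidy, sellers receive Ps = Pb + 2 for each unit, where Pb is the price buyers pay.
On the curves, Pb = 550/13 - (2/13)Q and Ps = 57/7 + (1/7)Q; the wedge Ps − Pb = 2 gives 57/7 + (1/7)Q − (550/13 - (2/13)Q) = 2, so Q' = 1097/9.
Then Pb = 550/13 − (2/13)·(1097/9) = 212/9 and Ps = 57/7 + (1/7)·(1097/9) = 230/9.
Government outlay = subsidy × quantity = 2 × 1097/9 = 2194/9.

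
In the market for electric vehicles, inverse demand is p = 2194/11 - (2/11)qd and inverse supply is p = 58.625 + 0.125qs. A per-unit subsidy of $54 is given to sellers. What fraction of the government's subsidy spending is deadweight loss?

DWL / government spending = 88/635

Pre-subsidy: 2194/11 - (2/11)q = 58.625 + 0.125q gives q* = 459 and p* = 116.
With the subsidy, sellers receive ps = pb + 54 for each unit, where pb is the price buyers pay.
On the curves, pb = 2194/11 - (2/11)q and ps = 58.625 + 0.125q; the wedge ps − pb = 54 gives 58.625 + 0.125q − (2194/11 - (2/11)q) = 54, so q' = 635.
Then pb = 2194/11 − (2/11)·635 = 84 and ps = 58.625 + 0.125·635 = 138.
ΔCS = ½(459 + 635)(116 − 84) = 17504; ΔPS = ½(459 + 635)(138 − 116) = 12034.
Government spending = 54 × 635 = 34290.
DWL = ½ × 54 × (635 − 459) = 4752; fraction = 4752 / 34290 = 88/635.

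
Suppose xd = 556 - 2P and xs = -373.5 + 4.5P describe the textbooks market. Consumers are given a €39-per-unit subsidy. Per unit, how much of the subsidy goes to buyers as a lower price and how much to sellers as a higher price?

Pre-subsidy: 556 - 2P = -373.5 + 4.5P gives P* = 143, x* = 270.
With the rebate, buyers effectively pay Pb = Ps − 39, where Ps is the price sellers receive.
Demand in terms of Ps becomes xd = 556 − 2(Ps − 39) = 634 - 2Ps. Setting this equal to supply: 634 - 2Ps = -373.5 + 4.5Ps, so Ps = 155.
Buyers pay Pb = 155 − 39 = 116; x' = -373.5 + 4.5·155 = 324.
Buyers' price falls by P* − Pb = 143 − 116 = 27; sellers' price rises by Ps − P* = 155 − 143 = 12.

Buyers gain €27 per unit; sellers gain €12 per unit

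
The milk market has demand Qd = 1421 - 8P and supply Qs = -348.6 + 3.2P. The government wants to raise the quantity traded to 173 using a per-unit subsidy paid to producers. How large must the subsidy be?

At Q = 173, invert demand for the buyer price: Pb = (1421 − 173)/8 = 156; invert supply for the seller price: Ps = (173 − (-348.6))/3.2 = 163.
The subsidy must fill the gap: s = Ps − Pb = 163 − 156 = 7.

Required subsidy s = 7 per unit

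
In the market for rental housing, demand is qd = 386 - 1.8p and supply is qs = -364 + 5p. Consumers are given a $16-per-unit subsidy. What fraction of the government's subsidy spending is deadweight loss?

Pre-subsidy: 386 - 1.8p = -364 + 5p gives p* = 1875/17, q* = 3187/17.
With the rebate, buyers effectively pay pb = ps − 16, where ps is the price sellers receive.
Demand in terms of ps becomes qd = 386 − 1.8(ps − 16) = 414.8 - 1.8ps. Setting this equal to supply: 414.8 - 1.8ps = -364 + 5ps, so ps = 1947/17.
Buyers pay pb = 1947/17 − 16 = 1675/17; q' = -364 + 5·(1947/17) = 3547/17.
ΔCS = ½(3187/17 + 3547/17)(1875/17 − 1675/17) = 673400/289; ΔPS = ½(3187/17 + 3547/17)(1947/17 − 1875/17) = 242424/289.
Government spending = 16 × 3547/17 = 56752/17.
DWL = ½ × 16 × (3547/17 − 3187/17) = 2880/17; fraction = (2880/17) / (56752/17) = 180/3547.

DWL / government spending = 180/3547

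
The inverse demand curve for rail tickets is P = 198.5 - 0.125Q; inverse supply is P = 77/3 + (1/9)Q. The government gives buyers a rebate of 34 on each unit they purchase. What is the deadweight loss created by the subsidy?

Deadweight loss = 2448

Pre-subsidy: 198.5 - 0.125Q = 77/3 + (1/9)Q gives Q* = 732 and P* = 107.
With the rebate, buyers effectively pay Pb = Ps − 34, where Ps is the price sellers receive.
On the curves, Pb = 198.5 - 0.125Q and Ps = 77/3 + (1/9)Q; the wedge Ps − Pb = 34 gives 77/3 + (1/9)Q − (198.5 - 0.125Q) = 34, so Q' = 876.
Then Pb = 198.5 − 0.125·876 = 89 and Ps = 77/3 + (1/9)·876 = 123.
The subsidy expands output by 876 − 732 = 144 past the efficient level; on those units the gap between marginal cost and willingness to pay runs from 0 up to 34.
DWL = ½ × 34 × 144 = 2448.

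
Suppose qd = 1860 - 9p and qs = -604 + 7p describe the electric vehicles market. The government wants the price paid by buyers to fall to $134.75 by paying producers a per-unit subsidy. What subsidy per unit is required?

At a buyer price of 134.75, quantity demanded is 1860 − 9·134.75 = 647.25.
Sellers supply 647.25 only when they receive ps with -604 + 7·ps = 647.25, i.e. ps = 178.75.
s = ps − pb = 178.75 − 134.75 = 44.

Required subsidy s = $44 per unit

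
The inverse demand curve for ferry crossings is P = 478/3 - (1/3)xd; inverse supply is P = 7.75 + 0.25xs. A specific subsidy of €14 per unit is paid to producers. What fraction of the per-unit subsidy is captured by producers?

Pre-subsidy: 478/3 - (1/3)x = 7.75 + 0.25x gives x* = 1819/7 and P* = 509/7.
With the subsidy, sellers receive Ps = Pb + 14 for each unit, where Pb is the price buyers pay.
On the curves, Pb = 478/3 - (1/3)x and Ps = 7.75 + 0.25x; the wedge Ps − Pb = 14 gives 7.75 + 0.25x − (478/3 - (1/3)x) = 14, so x' = 1987/7.
Then Pb = 478/3 − (1/3)·(1987/7) = 453/7 and Ps = 7.75 + 0.25·(1987/7) = 551/7.
Buyers' price falls by P* − Pb = 509/7 − 453/7 = 8; sellers' price rises by Ps − P* = 551/7 − 509/7 = 6.
So producers capture 6/14 = 3/7 of each unit of subsidy.

Producer share = 3/7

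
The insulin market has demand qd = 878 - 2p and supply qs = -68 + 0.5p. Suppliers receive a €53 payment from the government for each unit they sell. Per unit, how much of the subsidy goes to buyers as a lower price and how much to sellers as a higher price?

Pre-subsidy: 878 - 2p = -68 + 0.5p gives p* = 378.4, q* = 121.2.
With the subsidy, sellers receive ps = pb + 53 for each unit, where pb is the price buyers pay.
Supply in terms of pb becomes qs = -68 + 0.5(pb + 53) = -41.5 + 0.5pb. Setting this equal to demand: 878 - 2pb = -41.5 + 0.5pb, so pb = 367.8.
Sellers receive ps = 367.8 + 53 = 420.8; q' = 878 − 2·367.8 = 142.4.
Buyers' price falls by p* − pb = 378.4 − 367.8 = 10.6; sellers' price rises by ps − p* = 420.8 − 378.4 = 42.4.

Buyers gain €10.6 per unit; sellers gain €42.4 per unit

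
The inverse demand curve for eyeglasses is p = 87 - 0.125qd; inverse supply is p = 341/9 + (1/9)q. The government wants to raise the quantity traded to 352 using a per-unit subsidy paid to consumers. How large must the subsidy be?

At q = 352, from the demand curve buyers pay pb = 87 − 0.125·352 = 43; from the supply curve sellers need ps = 341/9 + (1/9)·352 = 77.
The subsidy must fill the gap: s = ps − pb = 77 − 43 = 34.

Required subsidy s = 34 per unit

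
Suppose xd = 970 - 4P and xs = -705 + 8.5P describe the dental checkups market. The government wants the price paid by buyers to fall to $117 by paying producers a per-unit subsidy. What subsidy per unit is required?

At a buyer price of 117, quantity demanded is 970 − 4·117 = 502.
Sellers supply 502 only when they receive Ps with -705 + 8.5·Ps = 502, i.e. Ps = 142.
s = Ps − Pb = 142 − 117 = 25.

Required subsidy s = $25 per unit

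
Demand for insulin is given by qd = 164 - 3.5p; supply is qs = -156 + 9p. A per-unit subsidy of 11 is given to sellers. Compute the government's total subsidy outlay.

Government cost = 1123.32

Pre-subsidy: 164 - 3.5p = -156 + 9p gives p* = 25.6, q* = 74.4.
With the subsidy, sellers receive ps = pb + 11 for each unit, where pb is the price buyers pay.
Supply in terms of pb becomes qs = -156 + 9(pb + 11) = -57 + 9pb. Setting this equal to demand: 164 - 3.5pb = -57 + 9pb, so pb = 17.68.
Sellers receive ps = 17.68 + 11 = 28.68; q' = 164 − 3.5·17.68 = 102.12.
Government outlay = subsidy × quantity = 11 × 102.12 = 1123.32.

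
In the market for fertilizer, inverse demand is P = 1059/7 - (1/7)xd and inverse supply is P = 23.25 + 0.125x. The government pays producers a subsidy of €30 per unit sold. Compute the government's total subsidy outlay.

Pre-subsidy: 1059/7 - (1/7)x = 23.25 + 0.125x gives x* = 478 and P* = 83.
With the subsidy, sellers receive Ps = Pb + 30 for each unit, where Pb is the price buyers pay.
On the curves, Pb = 1059/7 - (1/7)x and Ps = 23.25 + 0.125x; the wedge Ps − Pb = 30 gives 23.25 + 0.125x − (1059/7 - (1/7)x) = 30, so x' = 590.
Then Pb = 1059/7 − (1/7)·590 = 67 and Ps = 23.25 + 0.125·590 = 97.
Government outlay = subsidy × quantity = 30 × 590 = 17700.

Government cost = €17700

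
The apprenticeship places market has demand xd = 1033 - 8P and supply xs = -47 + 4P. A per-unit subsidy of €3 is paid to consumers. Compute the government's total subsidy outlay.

Pre-subsidy: 1033 - 8P = -47 + 4P gives P* = 90, x* = 313.
With the rebate, buyers effectively pay Pb = Ps − 3, where Ps is the price sellers receive.
Demand in terms of Ps becomes xd = 1033 − 8(Ps − 3) = 1057 - 8Ps. Setting this equal to supply: 1057 - 8Ps = -47 + 4Ps, so Ps = 92.
Buyers pay Pb = 92 − 3 = 89; x' = -47 + 4·92 = 321.
Government outlay = subsidy × quantity = 3 × 321 = 963.

Government cost = €963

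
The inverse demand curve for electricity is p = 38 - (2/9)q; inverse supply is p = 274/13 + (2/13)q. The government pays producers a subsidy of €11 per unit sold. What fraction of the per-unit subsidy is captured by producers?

Pre-subsidy: 38 - (2/9)q = 274/13 + (2/13)q gives q* = 45 and p* = 28.
With the subsidy, sellers receive ps = pb + 11 for each unit, where pb is the price buyers pay.
On the curves, pb = 38 - (2/9)q and ps = 274/13 + (2/13)q; the wedge ps − pb = 11 gives 274/13 + (2/13)q − (38 - (2/9)q) = 11, so q' = 74.25.
Then pb = 38 − (2/9)·74.25 = 21.5 and ps = 274/13 + (2/13)·74.25 = 32.5.
Buyers' price falls by p* − pb = 28 − 21.5 = 6.5; sellers' price rises by ps − p* = 32.5 − 28 = 4.5.
So producers capture 4.5/11 = 9/22 of each unit of subsidy.

Producer share = 9/22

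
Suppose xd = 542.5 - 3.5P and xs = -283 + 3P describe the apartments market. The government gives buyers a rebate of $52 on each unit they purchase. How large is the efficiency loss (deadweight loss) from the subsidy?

Deadweight loss = $2184

Pre-subsidy: 542.5 - 3.5P = -283 + 3P gives P* = 127, x* = 98.
With the rebate, buyers effectively pay Pb = Ps − 52, where Ps is the price sellers receive.
Demand in terms of Ps becomes xd = 542.5 − 3.5(Ps − 52) = 724.5 - 3.5Ps. Setting this equal to supply: 724.5 - 3.5Ps = -283 + 3Ps, so Ps = 155.
Buyers pay Pb = 155 − 52 = 103; x' = -283 + 3·155 = 182.
The subsidy expands output by 182 − 98 = 84 past the efficient level; on those units the gap between marginal cost and willingness to pay runs from 0 up to 52.
DWL = ½ × 52 × 84 = 2184.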